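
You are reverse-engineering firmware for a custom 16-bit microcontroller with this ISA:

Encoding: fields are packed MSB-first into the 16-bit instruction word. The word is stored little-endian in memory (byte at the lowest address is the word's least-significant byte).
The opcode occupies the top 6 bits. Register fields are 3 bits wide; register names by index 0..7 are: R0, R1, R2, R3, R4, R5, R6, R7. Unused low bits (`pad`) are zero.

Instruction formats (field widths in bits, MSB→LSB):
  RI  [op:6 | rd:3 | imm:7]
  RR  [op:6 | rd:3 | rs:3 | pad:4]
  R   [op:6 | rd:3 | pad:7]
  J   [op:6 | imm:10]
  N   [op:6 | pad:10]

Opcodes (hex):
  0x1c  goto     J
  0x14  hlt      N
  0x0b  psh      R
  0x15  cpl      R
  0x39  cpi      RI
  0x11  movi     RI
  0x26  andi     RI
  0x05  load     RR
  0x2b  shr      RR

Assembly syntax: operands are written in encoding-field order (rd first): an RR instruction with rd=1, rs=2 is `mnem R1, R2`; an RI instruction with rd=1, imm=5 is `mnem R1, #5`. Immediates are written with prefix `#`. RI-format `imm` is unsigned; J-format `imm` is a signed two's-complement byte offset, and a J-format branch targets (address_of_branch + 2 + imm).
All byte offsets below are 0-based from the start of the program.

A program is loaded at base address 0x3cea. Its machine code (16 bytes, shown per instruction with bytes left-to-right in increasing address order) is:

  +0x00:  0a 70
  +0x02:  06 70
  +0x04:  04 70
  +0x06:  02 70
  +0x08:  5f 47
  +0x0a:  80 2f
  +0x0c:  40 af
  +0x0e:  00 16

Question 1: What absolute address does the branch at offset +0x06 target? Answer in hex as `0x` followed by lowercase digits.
+0x06: 02 70 ⇒ word 0x7002 (little)
  op=0x7002>>10=0x1c ⇒ goto (J)
  [9:0] imm=2 = #2
  target = base 0x3cea + off 0x06 + 2 + imm 2 = 0x3cf4

0x3cf4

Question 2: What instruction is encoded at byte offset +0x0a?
psh R7

off 0x0a: read 80 2f as little → 0x2f80
  op=0x2f80>>10=0xb ⇒ psh (R)
  rd@[9:7]=0x7 ⇒ R7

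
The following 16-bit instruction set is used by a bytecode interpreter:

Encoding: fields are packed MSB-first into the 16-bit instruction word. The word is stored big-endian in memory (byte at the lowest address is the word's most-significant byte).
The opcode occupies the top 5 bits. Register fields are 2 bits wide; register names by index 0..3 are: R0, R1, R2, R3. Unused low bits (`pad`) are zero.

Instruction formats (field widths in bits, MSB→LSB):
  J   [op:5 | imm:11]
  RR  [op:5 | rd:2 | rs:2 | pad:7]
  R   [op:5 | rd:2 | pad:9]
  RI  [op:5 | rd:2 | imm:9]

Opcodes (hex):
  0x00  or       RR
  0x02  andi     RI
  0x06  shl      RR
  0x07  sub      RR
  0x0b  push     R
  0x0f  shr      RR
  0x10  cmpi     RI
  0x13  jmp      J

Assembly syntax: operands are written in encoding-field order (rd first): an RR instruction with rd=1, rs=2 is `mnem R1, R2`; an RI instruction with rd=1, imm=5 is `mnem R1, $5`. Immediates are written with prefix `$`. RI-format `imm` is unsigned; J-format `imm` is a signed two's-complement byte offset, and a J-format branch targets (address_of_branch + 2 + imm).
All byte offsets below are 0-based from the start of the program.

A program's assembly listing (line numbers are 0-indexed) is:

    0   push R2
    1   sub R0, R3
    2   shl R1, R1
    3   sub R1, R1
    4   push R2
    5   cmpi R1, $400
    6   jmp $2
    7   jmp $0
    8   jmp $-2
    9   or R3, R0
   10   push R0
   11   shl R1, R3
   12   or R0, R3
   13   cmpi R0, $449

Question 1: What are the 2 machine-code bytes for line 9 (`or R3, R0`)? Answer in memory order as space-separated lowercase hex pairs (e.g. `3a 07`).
06 00

L9: or op=0x0:5|rd=3:2|rs=0:2|pad=0:7 ⇒ 0x0600 ⇒ big 06 00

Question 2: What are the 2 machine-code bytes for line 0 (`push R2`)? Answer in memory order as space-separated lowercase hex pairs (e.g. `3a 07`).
0. push fields op=0xb:5|rd=2:2|pad=0:9 → word 5c00h → 5c 00

5c 00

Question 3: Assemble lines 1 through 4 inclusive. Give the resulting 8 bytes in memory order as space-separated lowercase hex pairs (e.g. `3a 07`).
39 80 32 80 3a 80 5c 00

L1: sub op=0x7:5|rd=0:2|rs=3:2|pad=0:7 ⇒ 0x3980 ⇒ big 39 80
L2: shl op=0x6:5|rd=1:2|rs=1:2|pad=0:7 ⇒ 0x3280 ⇒ big 32 80
L3: sub op=0x7:5|rd=1:2|rs=1:2|pad=0:7 ⇒ 0x3a80 ⇒ big 3a 80
L4: push op=0xb:5|rd=2:2|pad=0:9 ⇒ 0x5c00 ⇒ big 5c 00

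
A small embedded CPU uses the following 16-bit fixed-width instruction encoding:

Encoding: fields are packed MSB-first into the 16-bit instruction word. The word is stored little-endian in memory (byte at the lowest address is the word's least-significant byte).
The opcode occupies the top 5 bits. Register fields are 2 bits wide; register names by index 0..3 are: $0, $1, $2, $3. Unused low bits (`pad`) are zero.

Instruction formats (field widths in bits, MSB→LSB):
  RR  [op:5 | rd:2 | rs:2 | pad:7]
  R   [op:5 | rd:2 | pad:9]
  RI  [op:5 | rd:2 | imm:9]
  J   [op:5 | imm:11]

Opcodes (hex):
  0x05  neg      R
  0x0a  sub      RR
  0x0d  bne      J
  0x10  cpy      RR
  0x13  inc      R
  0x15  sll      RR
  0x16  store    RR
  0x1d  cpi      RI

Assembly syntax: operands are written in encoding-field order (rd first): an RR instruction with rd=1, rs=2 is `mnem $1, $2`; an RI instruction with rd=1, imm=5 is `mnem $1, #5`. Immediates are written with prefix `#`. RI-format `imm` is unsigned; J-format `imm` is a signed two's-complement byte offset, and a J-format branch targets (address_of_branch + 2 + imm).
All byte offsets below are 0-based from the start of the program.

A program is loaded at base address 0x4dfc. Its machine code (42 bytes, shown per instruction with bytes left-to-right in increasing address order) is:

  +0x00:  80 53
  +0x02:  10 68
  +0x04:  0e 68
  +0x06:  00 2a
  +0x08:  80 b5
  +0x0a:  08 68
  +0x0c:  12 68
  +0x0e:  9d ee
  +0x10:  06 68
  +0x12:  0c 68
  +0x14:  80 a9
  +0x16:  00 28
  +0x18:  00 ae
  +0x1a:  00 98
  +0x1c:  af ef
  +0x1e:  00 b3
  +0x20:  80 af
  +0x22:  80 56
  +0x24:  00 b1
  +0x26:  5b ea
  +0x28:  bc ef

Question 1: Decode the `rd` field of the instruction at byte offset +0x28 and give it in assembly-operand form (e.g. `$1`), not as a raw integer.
@+28  little-endian(bc ef) = 0xefbc
  top 5b → 0x1d → cpi [RI]
  [10:9] rd=3 = $3
  [8:0] imm=444 = #444

$3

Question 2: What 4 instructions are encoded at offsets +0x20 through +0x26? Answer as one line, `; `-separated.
off 0x20: read 80 af as little → 0xaf80
  op=0xaf80>>11=0x15 ⇒ sll (RR)
  [10:9] rd=3 = $3
  [8:7] rs=3 = $3
off 0x22: read 80 56 as little → 0x5680
  op=0x5680>>11=0xa ⇒ sub (RR)
  [10:9] rd=3 = $3
  [8:7] rs=1 = $1
off 0x24: read 00 b1 as little → 0xb100
  op=0xb100>>11=0x16 ⇒ store (RR)
  [10:9] rd=0 = $0
  [8:7] rs=2 = $2
off 0x26: read 5b ea as little → 0xea5b
  op=0xea5b>>11=0x1d ⇒ cpi (RI)
  [10:9] rd=1 = $1
  [8:0] imm=91 = #91

sll $3, $3; sub $3, $1; store $0, $2; cpi $1, #91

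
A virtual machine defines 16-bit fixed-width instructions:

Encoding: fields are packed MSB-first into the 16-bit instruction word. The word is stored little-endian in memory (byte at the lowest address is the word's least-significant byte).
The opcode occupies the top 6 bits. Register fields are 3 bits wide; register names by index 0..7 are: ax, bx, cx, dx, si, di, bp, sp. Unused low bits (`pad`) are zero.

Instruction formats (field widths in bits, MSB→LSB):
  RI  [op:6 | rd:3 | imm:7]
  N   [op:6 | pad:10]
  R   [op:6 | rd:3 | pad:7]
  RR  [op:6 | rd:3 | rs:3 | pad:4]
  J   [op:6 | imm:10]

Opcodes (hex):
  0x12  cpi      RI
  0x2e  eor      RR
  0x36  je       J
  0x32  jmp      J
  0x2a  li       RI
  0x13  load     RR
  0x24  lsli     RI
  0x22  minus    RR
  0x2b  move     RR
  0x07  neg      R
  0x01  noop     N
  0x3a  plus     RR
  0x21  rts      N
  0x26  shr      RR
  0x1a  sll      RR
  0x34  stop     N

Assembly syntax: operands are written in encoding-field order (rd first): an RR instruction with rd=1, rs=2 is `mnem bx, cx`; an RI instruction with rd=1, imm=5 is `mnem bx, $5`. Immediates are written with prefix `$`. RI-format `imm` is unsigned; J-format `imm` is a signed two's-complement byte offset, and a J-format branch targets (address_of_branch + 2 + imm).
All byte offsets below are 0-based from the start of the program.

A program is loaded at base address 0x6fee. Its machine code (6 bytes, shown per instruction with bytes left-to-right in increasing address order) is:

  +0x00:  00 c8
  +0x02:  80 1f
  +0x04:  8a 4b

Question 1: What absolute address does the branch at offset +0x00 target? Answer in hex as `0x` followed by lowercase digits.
+0x00: 00 c8 ⇒ word 0xc800 (little)
  op=0xc800>>10=0x32 ⇒ jmp (J)
  imm: (w>>0)&0x3ff=0x0 → $0
  target = base 0x6fee + off 0x00 + 2 + imm 0 = 0x6ff0

0x6ff0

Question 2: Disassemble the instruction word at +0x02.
@+02  little-endian(80 1f) = 0x1f80
  opcode bits[15:10]=0x7: neg/R
  rd: (w>>7)&0x7=0x7 → sp

neg sp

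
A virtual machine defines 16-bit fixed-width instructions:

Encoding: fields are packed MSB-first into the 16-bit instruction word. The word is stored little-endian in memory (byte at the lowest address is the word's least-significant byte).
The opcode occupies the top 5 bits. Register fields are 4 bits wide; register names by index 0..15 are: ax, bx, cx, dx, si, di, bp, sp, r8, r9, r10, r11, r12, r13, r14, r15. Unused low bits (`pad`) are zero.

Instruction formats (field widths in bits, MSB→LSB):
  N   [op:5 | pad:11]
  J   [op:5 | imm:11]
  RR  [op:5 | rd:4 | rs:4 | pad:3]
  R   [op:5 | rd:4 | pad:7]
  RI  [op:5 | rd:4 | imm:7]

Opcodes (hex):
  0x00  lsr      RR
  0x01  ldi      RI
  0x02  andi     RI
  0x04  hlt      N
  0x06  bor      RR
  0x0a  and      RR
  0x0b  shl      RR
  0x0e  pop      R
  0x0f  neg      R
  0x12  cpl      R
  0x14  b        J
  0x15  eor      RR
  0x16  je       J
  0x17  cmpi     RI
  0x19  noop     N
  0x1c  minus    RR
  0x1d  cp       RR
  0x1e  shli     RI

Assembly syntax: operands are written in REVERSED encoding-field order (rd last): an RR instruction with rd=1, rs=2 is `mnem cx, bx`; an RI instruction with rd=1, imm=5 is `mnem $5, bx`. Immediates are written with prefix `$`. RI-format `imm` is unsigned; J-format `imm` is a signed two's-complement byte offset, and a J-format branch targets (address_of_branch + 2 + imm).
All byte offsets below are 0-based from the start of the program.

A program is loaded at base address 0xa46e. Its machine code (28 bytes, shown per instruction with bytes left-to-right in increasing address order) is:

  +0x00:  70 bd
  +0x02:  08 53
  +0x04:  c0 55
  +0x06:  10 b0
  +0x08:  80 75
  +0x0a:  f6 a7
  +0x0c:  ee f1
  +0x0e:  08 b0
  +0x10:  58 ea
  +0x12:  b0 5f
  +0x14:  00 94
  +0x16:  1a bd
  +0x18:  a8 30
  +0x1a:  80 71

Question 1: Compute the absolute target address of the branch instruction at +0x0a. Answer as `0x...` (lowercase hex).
0xa470

[0a] f6 a7 → 0xa7f6
  op=0xa7f6>>11=0x14 ⇒ b (J)
  [10:0] imm=2038 (s11→-10) = $-10
  target = base 0xa46e + off 0x0a + 2 + imm -10 = 0xa470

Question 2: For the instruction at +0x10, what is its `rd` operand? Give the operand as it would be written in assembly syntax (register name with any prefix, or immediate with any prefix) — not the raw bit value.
si

@+10  little-endian(58 ea) = 0xea58
  op=0xea58>>11=0x1d ⇒ cp (RR)
  rd: (w>>7)&0xf=0x4 → si
  rs: (w>>3)&0xf=0xb → r11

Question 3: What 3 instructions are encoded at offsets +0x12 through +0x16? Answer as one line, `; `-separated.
shl bp, r15; cpl r8; cmpi $26, r10

[12] b0 5f → 0x5fb0
  opcode bits[15:11]=0xb: shl/RR
  rd: (w>>7)&0xf=0xf → r15
  rs: (w>>3)&0xf=0x6 → bp
[14] 00 94 → 0x9400
  opcode bits[15:11]=0x12: cpl/R
  rd: (w>>7)&0xf=0x8 → r8
[16] 1a bd → 0xbd1a
  opcode bits[15:11]=0x17: cmpi/RI
  rd: (w>>7)&0xf=0xa → r10
  imm: (w>>0)&0x7f=0x1a → $26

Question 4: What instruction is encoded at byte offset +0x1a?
off 0x1a: read 80 71 as little → 0x7180
  opcode bits[15:11]=0xe: pop/R
  rd@[10:7]=0x3 ⇒ dx

pop dx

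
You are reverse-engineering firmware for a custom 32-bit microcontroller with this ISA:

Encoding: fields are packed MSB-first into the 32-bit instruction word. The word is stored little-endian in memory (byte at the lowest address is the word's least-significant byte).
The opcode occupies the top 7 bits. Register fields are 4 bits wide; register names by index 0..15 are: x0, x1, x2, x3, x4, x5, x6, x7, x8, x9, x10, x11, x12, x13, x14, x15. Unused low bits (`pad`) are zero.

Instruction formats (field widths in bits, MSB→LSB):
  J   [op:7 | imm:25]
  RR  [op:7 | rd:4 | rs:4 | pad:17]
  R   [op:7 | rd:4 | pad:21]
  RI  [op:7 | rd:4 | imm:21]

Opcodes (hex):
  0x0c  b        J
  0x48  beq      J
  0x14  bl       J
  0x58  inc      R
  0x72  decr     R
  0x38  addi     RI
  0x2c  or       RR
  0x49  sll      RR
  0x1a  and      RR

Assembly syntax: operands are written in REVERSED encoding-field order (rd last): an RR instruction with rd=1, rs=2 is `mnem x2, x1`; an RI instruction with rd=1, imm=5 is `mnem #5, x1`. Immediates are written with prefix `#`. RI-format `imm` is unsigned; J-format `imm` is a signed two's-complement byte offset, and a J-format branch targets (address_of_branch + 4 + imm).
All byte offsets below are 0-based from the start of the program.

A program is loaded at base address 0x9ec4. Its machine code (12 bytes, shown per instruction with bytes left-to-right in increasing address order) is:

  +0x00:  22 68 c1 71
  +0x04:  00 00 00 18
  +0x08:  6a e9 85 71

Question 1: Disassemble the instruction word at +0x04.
b #0

@+04  little-endian(00 00 00 18) = 0x18000000
  op=0x18000000>>25=0xc ⇒ b (J)
  imm@[24:0]=0x0 ⇒ #0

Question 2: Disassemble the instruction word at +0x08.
[08] 6a e9 85 71 → 0x7185e96a
  op=0x7185e96a>>25=0x38 ⇒ addi (RI)
  [24:21] rd=12 = x12
  [20:0] imm=387434 = #387434

addi #387434, x12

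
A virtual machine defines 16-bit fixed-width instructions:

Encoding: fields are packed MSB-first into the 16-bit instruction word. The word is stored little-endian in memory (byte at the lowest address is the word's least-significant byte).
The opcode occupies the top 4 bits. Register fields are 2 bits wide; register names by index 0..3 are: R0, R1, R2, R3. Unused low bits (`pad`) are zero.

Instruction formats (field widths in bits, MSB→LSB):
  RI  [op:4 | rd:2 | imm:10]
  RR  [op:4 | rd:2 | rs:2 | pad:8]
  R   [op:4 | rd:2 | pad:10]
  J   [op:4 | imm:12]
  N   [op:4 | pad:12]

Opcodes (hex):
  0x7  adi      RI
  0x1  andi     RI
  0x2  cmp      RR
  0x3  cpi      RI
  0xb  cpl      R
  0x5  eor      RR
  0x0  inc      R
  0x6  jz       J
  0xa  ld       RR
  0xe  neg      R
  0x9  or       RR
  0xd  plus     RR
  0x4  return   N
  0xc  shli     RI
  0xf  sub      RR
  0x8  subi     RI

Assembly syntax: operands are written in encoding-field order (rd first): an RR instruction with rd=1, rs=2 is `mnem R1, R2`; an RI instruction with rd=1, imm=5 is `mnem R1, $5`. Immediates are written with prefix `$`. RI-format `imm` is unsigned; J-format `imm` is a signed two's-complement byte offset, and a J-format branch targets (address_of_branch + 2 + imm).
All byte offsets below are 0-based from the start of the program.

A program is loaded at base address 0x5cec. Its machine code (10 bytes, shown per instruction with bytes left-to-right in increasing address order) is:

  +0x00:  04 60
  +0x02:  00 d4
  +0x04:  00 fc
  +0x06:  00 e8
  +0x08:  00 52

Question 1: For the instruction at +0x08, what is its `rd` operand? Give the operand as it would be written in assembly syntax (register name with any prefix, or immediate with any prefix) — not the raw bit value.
R0

@+08  little-endian(00 52) = 0x5200
  opcode bits[15:12]=0x5: eor/RR
  rd: (w>>10)&0x3=0x0 → R0
  rs: (w>>8)&0x3=0x2 → R2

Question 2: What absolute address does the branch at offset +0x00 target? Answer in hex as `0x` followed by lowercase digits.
0x5cf2

[00] 04 60 → 0x6004
  opcode bits[15:12]=0x6: jz/J
  imm@[11:0]=0x4 ⇒ $4
  target = base 0x5cec + off 0x00 + 2 + imm 4 = 0x5cf2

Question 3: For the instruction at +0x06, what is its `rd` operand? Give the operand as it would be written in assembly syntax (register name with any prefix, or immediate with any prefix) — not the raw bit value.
[06] 00 e8 → 0xe800
  opcode bits[15:12]=0xe: neg/R
  rd@[11:10]=0x2 ⇒ R2

R2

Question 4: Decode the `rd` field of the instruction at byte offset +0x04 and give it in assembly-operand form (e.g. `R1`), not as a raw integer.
R3

[04] 00 fc → 0xfc00
  top 4b → 0xf → sub [RR]
  rd@[11:10]=0x3 ⇒ R3
  rs@[9:8]=0x0 ⇒ R0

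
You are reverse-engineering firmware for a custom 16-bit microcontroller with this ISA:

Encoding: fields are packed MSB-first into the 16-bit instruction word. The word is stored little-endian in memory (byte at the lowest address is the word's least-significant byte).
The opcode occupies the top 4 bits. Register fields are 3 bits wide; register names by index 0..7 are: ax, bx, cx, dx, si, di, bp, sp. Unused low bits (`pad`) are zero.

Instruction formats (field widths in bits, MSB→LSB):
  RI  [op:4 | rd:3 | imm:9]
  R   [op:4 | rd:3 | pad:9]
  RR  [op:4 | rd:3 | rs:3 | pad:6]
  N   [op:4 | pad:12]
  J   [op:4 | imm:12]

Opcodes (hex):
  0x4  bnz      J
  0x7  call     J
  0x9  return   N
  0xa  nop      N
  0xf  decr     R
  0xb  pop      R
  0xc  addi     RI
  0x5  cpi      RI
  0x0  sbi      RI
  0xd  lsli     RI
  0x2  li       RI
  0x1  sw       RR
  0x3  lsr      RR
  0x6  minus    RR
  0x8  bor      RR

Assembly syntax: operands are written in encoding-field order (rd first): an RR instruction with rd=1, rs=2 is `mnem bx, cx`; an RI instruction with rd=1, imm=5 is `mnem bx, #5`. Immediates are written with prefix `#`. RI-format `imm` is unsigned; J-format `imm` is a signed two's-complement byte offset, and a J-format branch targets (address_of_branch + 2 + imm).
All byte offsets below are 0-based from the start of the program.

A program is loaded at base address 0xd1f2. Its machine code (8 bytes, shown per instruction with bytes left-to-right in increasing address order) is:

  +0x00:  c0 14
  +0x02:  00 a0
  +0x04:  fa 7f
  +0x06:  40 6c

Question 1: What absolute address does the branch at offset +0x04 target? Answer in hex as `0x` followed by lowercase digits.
0xd1f2

@+04  little-endian(fa 7f) = 0x7ffa
  top 4b → 0x7 → call [J]
  imm@[11:0]=0xffa (s12→-6) ⇒ #-6
  target = base 0xd1f2 + off 0x04 + 2 + imm -6 = 0xd1f2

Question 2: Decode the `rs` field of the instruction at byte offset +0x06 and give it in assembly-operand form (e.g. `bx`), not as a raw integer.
@+06  little-endian(40 6c) = 0x6c40
  op=0x6c40>>12=0x6 ⇒ minus (RR)
  rd: (w>>9)&0x7=0x6 → bp
  rs: (w>>6)&0x7=0x1 → bx

bx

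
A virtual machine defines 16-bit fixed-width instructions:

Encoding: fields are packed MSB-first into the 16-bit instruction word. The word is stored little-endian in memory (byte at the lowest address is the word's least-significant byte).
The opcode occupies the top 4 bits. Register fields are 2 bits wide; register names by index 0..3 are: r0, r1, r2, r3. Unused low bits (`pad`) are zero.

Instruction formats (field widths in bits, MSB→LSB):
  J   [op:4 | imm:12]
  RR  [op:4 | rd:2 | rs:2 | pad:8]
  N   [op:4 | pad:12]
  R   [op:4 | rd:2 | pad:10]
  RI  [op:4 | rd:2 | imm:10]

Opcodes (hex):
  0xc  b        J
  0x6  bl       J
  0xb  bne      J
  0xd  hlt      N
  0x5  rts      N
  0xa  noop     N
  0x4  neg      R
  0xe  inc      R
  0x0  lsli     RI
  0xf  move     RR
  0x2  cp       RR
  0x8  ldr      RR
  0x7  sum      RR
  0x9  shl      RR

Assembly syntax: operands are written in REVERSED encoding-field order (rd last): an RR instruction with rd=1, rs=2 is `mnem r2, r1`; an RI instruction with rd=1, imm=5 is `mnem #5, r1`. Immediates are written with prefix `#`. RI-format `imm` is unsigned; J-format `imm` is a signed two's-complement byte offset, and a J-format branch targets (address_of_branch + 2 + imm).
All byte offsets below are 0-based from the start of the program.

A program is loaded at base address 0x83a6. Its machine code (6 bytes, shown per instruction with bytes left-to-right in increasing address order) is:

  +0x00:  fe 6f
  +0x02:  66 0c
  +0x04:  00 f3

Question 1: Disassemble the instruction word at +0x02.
off 0x02: read 66 0c as little → 0x0c66
  op=0x0c66>>12=0x0 ⇒ lsli (RI)
  rd: (w>>10)&0x3=0x3 → r3
  imm: (w>>0)&0x3ff=0x66 → #102

lsli #102, r3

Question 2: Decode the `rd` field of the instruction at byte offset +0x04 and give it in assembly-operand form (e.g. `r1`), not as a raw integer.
r0

[04] 00 f3 → 0xf300
  opcode bits[15:12]=0xf: move/RR
  rd@[11:10]=0x0 ⇒ r0
  rs@[9:8]=0x3 ⇒ r3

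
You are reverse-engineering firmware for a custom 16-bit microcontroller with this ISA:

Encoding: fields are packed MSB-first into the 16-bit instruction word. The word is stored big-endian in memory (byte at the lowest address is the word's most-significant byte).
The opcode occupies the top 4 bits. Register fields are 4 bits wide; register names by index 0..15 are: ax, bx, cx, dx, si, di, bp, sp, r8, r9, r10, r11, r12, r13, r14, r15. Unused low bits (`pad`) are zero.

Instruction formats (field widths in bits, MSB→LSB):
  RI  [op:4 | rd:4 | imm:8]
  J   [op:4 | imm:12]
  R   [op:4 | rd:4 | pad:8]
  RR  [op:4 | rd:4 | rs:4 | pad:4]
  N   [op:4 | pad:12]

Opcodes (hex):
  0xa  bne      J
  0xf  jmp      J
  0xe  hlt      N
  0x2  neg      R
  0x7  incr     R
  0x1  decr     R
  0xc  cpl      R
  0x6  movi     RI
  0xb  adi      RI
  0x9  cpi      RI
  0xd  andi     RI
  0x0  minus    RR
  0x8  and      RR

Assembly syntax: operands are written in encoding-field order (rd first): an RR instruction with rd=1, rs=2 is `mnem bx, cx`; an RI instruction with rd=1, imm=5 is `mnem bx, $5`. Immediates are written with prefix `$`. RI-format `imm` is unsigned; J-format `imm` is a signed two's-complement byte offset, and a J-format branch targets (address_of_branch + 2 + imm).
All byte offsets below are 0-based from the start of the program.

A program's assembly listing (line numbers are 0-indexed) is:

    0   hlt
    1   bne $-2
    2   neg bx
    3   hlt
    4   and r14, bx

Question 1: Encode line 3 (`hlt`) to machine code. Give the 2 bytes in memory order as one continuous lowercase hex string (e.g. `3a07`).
line 3 (hlt): pack op=0xe:4|pad=0:12 = 0xe000; big→ e0 00

e000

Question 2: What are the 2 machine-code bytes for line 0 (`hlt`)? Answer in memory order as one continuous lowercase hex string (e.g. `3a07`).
e000

line 0 (hlt): pack op=0xe:4|pad=0:12 = 0xe000; big→ e0 00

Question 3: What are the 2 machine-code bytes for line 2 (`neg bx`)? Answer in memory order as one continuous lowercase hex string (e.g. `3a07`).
L2: neg op=0x2:4|rd=1:4|pad=0:8 ⇒ 0x2100 ⇒ big 21 00

2100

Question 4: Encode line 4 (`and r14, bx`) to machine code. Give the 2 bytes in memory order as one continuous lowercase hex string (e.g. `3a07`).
8e10

line 4 (and): pack op=0x8:4|rd=14:4|rs=1:4|pad=0:4 = 0x8e10; big→ 8e 10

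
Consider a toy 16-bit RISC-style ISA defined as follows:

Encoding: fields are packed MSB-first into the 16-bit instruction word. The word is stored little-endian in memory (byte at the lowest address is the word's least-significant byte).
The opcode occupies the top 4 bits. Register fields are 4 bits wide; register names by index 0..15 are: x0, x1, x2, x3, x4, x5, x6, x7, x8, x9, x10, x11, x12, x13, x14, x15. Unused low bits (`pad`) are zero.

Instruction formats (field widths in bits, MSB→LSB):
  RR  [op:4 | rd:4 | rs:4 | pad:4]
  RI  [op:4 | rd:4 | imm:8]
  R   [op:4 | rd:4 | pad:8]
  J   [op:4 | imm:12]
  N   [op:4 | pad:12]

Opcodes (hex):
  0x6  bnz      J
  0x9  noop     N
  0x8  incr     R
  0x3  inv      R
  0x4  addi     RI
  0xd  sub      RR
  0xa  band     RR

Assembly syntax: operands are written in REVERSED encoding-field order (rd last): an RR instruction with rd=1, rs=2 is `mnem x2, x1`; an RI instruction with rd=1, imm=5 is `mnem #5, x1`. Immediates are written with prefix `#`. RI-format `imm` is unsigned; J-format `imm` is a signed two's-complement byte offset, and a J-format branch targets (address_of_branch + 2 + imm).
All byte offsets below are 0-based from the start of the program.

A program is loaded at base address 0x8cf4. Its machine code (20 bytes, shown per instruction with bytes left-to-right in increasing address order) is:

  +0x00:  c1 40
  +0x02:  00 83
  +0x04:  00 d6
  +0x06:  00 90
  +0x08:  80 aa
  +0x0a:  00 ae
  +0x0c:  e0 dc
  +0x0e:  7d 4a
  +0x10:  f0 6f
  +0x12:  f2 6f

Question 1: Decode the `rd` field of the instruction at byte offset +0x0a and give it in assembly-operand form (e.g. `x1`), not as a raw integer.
x14

@+0a  little-endian(00 ae) = 0xae00
  top 4b → 0xa → band [RR]
  rd@[11:8]=0xe ⇒ x14
  rs@[7:4]=0x0 ⇒ x0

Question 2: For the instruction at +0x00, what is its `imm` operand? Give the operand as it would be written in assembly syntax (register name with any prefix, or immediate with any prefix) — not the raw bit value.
+0x00: c1 40 ⇒ word 0x40c1 (little)
  op=0x40c1>>12=0x4 ⇒ addi (RI)
  rd: (w>>8)&0xf=0x0 → x0
  imm: (w>>0)&0xff=0xc1 → #193

#193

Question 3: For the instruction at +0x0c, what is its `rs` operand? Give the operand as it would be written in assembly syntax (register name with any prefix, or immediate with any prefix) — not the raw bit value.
x14

+0x0c: e0 dc ⇒ word 0xdce0 (little)
  op=0xdce0>>12=0xd ⇒ sub (RR)
  rd@[11:8]=0xc ⇒ x12
  rs@[7:4]=0xe ⇒ x14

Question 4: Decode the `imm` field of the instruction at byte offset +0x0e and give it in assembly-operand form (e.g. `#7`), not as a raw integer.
#125

+0x0e: 7d 4a ⇒ word 0x4a7d (little)
  top 4b → 0x4 → addi [RI]
  rd@[11:8]=0xa ⇒ x10
  imm@[7:0]=0x7d ⇒ #125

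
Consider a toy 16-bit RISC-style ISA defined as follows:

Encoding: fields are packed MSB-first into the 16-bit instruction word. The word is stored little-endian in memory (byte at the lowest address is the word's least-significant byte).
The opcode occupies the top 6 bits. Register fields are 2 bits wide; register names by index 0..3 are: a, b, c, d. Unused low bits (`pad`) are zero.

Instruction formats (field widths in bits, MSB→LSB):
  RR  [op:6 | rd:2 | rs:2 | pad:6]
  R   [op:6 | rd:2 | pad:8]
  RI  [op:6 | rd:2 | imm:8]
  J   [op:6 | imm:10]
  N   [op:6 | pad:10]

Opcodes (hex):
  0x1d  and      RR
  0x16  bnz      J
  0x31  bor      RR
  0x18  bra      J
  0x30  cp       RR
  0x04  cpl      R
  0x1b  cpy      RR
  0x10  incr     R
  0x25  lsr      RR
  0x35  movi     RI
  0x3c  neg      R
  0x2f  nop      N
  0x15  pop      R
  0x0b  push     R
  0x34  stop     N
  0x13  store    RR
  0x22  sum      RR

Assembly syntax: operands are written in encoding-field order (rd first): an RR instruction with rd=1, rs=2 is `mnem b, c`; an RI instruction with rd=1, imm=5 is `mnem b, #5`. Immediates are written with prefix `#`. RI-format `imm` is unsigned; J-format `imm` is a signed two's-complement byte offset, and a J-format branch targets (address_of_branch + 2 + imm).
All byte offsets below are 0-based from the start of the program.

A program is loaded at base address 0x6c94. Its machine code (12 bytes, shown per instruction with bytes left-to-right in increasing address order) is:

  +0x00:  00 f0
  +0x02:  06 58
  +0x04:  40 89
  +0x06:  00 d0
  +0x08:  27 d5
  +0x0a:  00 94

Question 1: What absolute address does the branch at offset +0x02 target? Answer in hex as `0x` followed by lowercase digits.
+0x02: 06 58 ⇒ word 0x5806 (little)
  opcode bits[15:10]=0x16: bnz/J
  imm: (w>>0)&0x3ff=0x6 → #6
  target = base 0x6c94 + off 0x02 + 2 + imm 6 = 0x6c9e

0x6c9e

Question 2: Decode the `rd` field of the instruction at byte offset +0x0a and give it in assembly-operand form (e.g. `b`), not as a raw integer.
off 0x0a: read 00 94 as little → 0x9400
  opcode bits[15:10]=0x25: lsr/RR
  rd@[9:8]=0x0 ⇒ a
  rs@[7:6]=0x0 ⇒ a

a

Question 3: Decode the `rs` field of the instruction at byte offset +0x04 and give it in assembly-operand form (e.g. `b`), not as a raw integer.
[04] 40 89 → 0x8940
  op=0x8940>>10=0x22 ⇒ sum (RR)
  rd@[9:8]=0x1 ⇒ b
  rs@[7:6]=0x1 ⇒ b

b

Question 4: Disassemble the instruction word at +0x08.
@+08  little-endian(27 d5) = 0xd527
  top 6b → 0x35 → movi [RI]
  rd@[9:8]=0x1 ⇒ b
  imm@[7:0]=0x27 ⇒ #39

movi b, #39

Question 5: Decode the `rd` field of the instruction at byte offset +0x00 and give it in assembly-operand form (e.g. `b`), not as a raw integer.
a

off 0x00: read 00 f0 as little → 0xf000
  op=0xf000>>10=0x3c ⇒ neg (R)
  rd@[9:8]=0x0 ⇒ a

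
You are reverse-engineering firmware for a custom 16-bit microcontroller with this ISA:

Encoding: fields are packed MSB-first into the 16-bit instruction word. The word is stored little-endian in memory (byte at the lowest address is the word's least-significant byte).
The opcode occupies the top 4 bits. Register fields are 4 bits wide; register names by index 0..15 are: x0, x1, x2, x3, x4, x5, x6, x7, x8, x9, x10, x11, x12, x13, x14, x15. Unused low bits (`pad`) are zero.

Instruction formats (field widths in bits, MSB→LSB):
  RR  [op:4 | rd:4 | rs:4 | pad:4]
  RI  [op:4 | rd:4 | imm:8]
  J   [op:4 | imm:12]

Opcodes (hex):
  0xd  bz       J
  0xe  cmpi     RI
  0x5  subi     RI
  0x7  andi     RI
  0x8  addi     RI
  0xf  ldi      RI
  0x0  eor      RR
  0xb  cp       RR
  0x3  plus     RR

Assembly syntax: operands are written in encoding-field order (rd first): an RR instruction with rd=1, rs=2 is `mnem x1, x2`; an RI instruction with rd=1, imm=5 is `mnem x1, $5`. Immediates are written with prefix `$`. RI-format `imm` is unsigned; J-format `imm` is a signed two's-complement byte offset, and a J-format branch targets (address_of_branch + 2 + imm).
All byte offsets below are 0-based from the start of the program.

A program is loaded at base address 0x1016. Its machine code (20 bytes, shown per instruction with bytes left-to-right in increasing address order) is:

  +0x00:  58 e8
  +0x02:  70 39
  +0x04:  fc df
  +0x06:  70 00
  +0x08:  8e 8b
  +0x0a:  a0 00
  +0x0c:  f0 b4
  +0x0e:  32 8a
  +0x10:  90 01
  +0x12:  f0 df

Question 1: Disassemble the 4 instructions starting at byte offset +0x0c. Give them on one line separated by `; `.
cp x4, x15; addi x10, $50; eor x1, x9; bz $-16

@+0c  little-endian(f0 b4) = 0xb4f0
  op=0xb4f0>>12=0xb ⇒ cp (RR)
  rd: (w>>8)&0xf=0x4 → x4
  rs: (w>>4)&0xf=0xf → x15
@+0e  little-endian(32 8a) = 0x8a32
  op=0x8a32>>12=0x8 ⇒ addi (RI)
  rd: (w>>8)&0xf=0xa → x10
  imm: (w>>0)&0xff=0x32 → $50
@+10  little-endian(90 01) = 0x0190
  op=0x0190>>12=0x0 ⇒ eor (RR)
  rd: (w>>8)&0xf=0x1 → x1
  rs: (w>>4)&0xf=0x9 → x9
@+12  little-endian(f0 df) = 0xdff0
  op=0xdff0>>12=0xd ⇒ bz (J)
  imm: (w>>0)&0xfff=0xff0 (s12→-16) → $-16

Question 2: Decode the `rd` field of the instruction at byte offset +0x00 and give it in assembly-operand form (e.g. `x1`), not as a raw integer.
x8

@+00  little-endian(58 e8) = 0xe858
  top 4b → 0xe → cmpi [RI]
  [11:8] rd=8 = x8
  [7:0] imm=88 = $88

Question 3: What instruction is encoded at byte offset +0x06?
@+06  little-endian(70 00) = 0x0070
  opcode bits[15:12]=0x0: eor/RR
  [11:8] rd=0 = x0
  [7:4] rs=7 = x7

eor x0, x7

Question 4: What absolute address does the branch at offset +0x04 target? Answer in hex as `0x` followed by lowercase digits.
[04] fc df → 0xdffc
  opcode bits[15:12]=0xd: bz/J
  [11:0] imm=4092 (s12→-4) = $-4
  target = base 0x1016 + off 0x04 + 2 + imm -4 = 0x1018

0x1018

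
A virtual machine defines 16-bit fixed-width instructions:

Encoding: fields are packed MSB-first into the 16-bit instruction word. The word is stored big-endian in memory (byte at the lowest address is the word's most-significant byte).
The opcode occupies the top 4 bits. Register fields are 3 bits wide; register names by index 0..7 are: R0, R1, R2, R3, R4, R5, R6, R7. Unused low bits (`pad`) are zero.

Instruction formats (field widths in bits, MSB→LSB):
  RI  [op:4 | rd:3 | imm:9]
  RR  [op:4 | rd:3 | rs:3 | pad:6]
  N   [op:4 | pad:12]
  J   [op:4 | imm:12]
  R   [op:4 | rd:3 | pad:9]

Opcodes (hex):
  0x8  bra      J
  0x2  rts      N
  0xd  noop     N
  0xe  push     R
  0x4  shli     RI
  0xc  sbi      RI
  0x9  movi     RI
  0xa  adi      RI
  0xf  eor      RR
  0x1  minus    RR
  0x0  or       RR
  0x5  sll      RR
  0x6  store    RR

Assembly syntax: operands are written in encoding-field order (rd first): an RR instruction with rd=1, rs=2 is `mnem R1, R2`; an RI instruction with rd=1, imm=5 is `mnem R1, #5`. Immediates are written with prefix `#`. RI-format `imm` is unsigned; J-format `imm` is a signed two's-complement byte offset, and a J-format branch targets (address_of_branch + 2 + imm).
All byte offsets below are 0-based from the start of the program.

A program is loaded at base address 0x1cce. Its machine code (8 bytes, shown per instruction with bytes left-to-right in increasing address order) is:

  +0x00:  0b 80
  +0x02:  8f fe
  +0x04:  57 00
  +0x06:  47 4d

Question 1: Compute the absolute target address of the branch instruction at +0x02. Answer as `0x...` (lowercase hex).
@+02  big-endian(8f fe) = 0x8ffe
  opcode bits[15:12]=0x8: bra/J
  imm: (w>>0)&0xfff=0xffe (s12→-2) → #-2
  target = base 0x1cce + off 0x02 + 2 + imm -2 = 0x1cd0

0x1cd0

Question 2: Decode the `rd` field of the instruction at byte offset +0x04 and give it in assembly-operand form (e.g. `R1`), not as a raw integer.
R3

[04] 57 00 → 0x5700
  top 4b → 0x5 → sll [RR]
  [11:9] rd=3 = R3
  [8:6] rs=4 = R4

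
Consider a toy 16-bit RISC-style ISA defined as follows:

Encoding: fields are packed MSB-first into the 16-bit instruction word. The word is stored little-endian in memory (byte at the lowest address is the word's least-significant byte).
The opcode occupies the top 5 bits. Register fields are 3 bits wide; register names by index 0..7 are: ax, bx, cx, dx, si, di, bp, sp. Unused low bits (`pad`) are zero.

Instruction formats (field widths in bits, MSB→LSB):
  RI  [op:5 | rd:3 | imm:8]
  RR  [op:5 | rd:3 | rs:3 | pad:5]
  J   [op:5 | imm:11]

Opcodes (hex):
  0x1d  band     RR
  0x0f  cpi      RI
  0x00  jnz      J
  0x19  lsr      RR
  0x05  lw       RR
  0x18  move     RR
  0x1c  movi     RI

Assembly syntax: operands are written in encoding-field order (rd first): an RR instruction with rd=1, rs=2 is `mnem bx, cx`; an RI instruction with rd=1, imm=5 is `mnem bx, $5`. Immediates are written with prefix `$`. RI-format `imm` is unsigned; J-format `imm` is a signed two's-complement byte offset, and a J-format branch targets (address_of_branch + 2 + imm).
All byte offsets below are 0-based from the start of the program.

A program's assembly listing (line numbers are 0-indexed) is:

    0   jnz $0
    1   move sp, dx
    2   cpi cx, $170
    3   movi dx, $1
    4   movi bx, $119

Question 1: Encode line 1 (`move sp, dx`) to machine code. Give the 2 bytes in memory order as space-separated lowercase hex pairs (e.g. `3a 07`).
60 c7

L1: move op=0x18:5|rd=7:3|rs=3:3|pad=0:5 ⇒ 0xc760 ⇒ little 60 c7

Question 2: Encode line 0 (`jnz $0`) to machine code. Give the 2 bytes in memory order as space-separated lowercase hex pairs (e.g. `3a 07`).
00 00

0. jnz fields op=0x0:5|imm=0:11 → word 0000h → 00 00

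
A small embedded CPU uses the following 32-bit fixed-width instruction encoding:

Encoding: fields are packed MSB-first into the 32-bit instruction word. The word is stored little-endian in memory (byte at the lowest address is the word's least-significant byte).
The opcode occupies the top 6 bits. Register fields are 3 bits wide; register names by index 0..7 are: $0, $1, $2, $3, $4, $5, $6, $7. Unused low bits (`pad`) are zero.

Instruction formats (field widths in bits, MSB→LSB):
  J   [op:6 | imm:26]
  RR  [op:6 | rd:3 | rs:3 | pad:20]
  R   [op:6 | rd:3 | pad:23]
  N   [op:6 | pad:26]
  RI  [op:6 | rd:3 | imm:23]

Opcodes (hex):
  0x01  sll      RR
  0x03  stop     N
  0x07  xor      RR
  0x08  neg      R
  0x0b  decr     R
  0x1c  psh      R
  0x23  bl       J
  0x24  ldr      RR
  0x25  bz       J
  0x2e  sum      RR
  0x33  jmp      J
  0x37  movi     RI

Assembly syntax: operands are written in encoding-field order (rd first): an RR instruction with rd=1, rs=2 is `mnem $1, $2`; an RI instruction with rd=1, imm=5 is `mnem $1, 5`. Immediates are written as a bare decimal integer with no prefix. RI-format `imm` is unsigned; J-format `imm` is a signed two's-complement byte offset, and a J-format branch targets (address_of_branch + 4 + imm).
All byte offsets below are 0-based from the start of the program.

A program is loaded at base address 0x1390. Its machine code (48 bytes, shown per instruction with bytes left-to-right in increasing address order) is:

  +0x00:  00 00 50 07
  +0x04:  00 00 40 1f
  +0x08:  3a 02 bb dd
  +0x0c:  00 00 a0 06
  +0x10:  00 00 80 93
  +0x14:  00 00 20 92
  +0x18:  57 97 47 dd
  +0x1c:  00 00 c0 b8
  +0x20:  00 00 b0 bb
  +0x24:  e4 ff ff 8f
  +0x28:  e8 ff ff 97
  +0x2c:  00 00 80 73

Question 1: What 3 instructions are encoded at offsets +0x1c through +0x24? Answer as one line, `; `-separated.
off 0x1c: read 00 00 c0 b8 as little → 0xb8c00000
  opcode bits[31:26]=0x2e: sum/RR
  rd: (w>>23)&0x7=0x1 → $1
  rs: (w>>20)&0x7=0x4 → $4
off 0x20: read 00 00 b0 bb as little → 0xbbb00000
  opcode bits[31:26]=0x2e: sum/RR
  rd: (w>>23)&0x7=0x7 → $7
  rs: (w>>20)&0x7=0x3 → $3
off 0x24: read e4 ff ff 8f as little → 0x8fffffe4
  opcode bits[31:26]=0x23: bl/J
  imm: (w>>0)&0x3ffffff=0x3ffffe4 (s26→-28) → -28

sum $1, $4; sum $7, $3; bl -28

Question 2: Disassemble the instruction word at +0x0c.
sll $5, $2

[0c] 00 00 a0 06 → 0x06a00000
  top 6b → 0x1 → sll [RR]
  rd@[25:23]=0x5 ⇒ $5
  rs@[22:20]=0x2 ⇒ $2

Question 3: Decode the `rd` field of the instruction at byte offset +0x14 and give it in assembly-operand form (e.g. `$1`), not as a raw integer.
[14] 00 00 20 92 → 0x92200000
  top 6b → 0x24 → ldr [RR]
  rd@[25:23]=0x4 ⇒ $4
  rs@[22:20]=0x2 ⇒ $2

$4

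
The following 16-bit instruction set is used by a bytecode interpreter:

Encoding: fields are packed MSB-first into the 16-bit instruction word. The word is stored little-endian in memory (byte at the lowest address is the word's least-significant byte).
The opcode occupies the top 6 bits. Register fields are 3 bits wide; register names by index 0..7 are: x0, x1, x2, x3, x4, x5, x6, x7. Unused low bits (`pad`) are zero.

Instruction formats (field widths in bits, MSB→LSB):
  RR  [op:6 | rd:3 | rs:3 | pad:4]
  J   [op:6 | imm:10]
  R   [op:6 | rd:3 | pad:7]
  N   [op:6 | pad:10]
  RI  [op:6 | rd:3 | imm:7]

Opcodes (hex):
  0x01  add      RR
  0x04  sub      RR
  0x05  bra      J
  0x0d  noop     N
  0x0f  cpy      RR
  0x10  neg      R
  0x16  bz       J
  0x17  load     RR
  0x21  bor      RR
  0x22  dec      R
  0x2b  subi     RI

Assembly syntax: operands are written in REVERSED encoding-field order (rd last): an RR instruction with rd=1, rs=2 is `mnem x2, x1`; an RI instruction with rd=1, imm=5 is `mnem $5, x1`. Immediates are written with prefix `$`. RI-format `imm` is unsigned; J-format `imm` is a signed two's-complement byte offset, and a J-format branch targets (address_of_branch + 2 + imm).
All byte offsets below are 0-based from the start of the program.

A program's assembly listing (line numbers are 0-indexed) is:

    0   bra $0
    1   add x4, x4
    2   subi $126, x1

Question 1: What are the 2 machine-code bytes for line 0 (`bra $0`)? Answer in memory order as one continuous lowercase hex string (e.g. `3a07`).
L0: bra op=0x5:6|imm=0:10 ⇒ 0x1400 ⇒ little 00 14

0014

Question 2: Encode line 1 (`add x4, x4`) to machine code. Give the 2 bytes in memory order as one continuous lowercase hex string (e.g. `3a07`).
L1: add op=0x1:6|rd=4:3|rs=4:3|pad=0:4 ⇒ 0x0640 ⇒ little 40 06

4006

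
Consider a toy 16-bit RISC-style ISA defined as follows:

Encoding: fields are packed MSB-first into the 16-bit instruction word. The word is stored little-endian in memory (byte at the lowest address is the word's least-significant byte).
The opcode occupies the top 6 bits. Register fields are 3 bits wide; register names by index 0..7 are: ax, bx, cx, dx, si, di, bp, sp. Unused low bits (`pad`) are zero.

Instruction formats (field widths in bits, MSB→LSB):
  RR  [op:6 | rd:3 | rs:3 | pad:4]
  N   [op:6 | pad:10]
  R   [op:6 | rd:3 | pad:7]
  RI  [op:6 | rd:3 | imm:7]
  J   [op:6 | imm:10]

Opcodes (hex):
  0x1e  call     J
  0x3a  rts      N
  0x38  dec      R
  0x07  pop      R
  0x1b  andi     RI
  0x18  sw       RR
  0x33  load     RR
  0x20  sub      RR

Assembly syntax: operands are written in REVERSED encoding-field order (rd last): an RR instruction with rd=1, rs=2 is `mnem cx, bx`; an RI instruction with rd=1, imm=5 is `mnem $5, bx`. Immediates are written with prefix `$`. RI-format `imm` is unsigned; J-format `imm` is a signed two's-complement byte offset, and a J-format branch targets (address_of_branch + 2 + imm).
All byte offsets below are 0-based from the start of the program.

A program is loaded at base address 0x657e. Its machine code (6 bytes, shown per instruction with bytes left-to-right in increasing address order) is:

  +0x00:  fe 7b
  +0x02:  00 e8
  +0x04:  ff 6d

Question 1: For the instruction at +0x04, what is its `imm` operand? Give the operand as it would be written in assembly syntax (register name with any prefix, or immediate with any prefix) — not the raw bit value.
$127

[04] ff 6d → 0x6dff
  op=0x6dff>>10=0x1b ⇒ andi (RI)
  [9:7] rd=3 = dx
  [6:0] imm=127 = $127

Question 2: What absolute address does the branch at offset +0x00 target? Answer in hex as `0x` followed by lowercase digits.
0x657e

off 0x00: read fe 7b as little → 0x7bfe
  op=0x7bfe>>10=0x1e ⇒ call (J)
  imm@[9:0]=0x3fe (s10→-2) ⇒ $-2
  target = base 0x657e + off 0x00 + 2 + imm -2 = 0x657e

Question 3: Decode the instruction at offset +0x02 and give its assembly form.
rts

@+02  little-endian(00 e8) = 0xe800
  op=0xe800>>10=0x3a ⇒ rts (N)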